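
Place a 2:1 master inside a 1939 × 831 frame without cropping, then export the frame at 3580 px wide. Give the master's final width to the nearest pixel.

3069 px

Fitted into 1939×831, the master spans the height; its width is 831 × 2/1 ≈ 1662.00 px.
Resizing to 3580 px wide multiplies everything by 1.8463: 1662.00 → 3068.57 px.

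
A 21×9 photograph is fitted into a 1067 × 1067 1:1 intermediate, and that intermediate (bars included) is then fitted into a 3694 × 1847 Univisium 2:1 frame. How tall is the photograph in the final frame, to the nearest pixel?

21×9 in 1067×1067: fills the width, so the photograph is 1067.00 × 457.29.
The 1:1 canvas is height-limited in 3694×1847, giving 1847.00 × 1847.00; scale factor 1.7310.
So the photograph's height is 457.29 × 1.7310 ≈ 791.57.

792 px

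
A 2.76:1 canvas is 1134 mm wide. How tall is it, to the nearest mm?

411 mm

At 2.76:1, 1134 / 2.760 ≈ 410.87.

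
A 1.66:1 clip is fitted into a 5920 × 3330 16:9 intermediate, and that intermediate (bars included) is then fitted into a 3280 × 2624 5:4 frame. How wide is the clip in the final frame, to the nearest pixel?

1.66:1 in 5920×3330: fills the height, so the clip is 5527.80 × 3330.00.
The 16:9 canvas is width-limited in 3280×2624, giving 3280.00 × 1845.00; scale factor 0.5541.
The clip scales with it: width 5527.80 × 0.5541 ≈ 3062.70.

3063 px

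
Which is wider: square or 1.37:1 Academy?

square = 1 and 1.37; 1.37 > 1.

1.37:1 Academy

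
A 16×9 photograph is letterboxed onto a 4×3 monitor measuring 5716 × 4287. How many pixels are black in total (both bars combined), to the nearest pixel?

16×9 (1.778) > 4×3 (1.333), so the photograph fills the width.
Content height = 5716 × 9/16 ≈ 3215.2500 px.
Leftover height: 4287 − 3215.2500 = 1071.7500 px.
That's 1071.7500 × 5716 ≈ 6126123 black pixels.

6126123 pixels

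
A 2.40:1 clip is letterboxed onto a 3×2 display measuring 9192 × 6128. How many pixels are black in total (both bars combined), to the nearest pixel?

21123216 pixels

Since 2.400 > 1.500, the clip is width-limited.
That makes the image 3830.0000 px tall (9192 / 2.400).
Leftover height: 6128 − 3830.0000 = 2298.0000 px.
Bar area = 2298.0000 × 9192 ≈ 21123216 px.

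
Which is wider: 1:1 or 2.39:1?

1 and 2.39; 2.39 > 1.

2.39:1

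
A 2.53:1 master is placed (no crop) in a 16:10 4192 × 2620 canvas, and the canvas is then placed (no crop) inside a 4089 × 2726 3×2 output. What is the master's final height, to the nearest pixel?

1616 px

2.53:1 in 4192×2620: fills the width, so the master is 4192.00 × 1656.92.
Second fit — the 16:10 canvas into 4089×2726 spans the width: 4089.00 × 2555.62 (×0.9754 from 4192×2620).
Applying the same ×0.9754: 1656.92 → 1616.21.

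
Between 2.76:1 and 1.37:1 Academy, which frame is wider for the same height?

2.76:1

2.76 and 1.37; 2.76 > 1.37.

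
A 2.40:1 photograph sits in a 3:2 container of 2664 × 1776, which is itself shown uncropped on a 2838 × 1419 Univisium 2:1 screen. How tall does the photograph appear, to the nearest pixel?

887 px

Inside the 2664×1776 canvas the photograph is width-limited at 2664.00 × 1110.00.
The 3:2 canvas is height-limited in 2838×1419, giving 2128.50 × 1419.00; scale factor 0.7990.
Applying the same ×0.7990: 1110.00 → 886.88.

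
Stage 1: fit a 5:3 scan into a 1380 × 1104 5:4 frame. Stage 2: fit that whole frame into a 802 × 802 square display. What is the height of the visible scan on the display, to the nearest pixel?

5:3 in 1380×1104: fills the width, so the scan is 1380.00 × 828.00.
The 5:4 canvas is width-limited in 802×802, giving 802.00 × 641.60; scale factor 0.5812.
The scan scales with it: height 828.00 × 0.5812 ≈ 481.20.

481 px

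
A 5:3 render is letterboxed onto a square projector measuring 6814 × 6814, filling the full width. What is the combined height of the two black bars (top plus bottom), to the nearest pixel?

2726 px

Content height = 6814 × 3/5 ≈ 4088.40 px.
Black = 6814 − 4088.40 = 2725.60 px.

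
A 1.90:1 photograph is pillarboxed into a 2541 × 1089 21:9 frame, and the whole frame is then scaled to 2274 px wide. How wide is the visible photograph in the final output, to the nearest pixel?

At 2541×1089 the photograph is height-limited, so width = 1089 × 1.900 ≈ 2069.10 px.
The frame scales by 2274/2541 = 0.8949; 2069.10 × 0.8949 ≈ 1851.69 px.

1852 px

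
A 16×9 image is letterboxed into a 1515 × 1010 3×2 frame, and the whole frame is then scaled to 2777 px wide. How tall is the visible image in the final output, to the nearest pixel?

1562 px

At 1515×1010 the image is width-limited, so height = 1515 × 9/16 ≈ 852.19 px.
The frame scales by 2777/1515 = 1.8330; 852.19 × 1.8330 ≈ 1562.06 px.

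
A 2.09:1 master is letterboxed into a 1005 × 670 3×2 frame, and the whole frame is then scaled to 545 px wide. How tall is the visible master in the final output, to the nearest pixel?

Fitted into 1005×670, the master spans the width; its height is 1005 / 2.090 ≈ 480.86 px.
The frame scales by 545/1005 = 0.5423; 480.86 × 0.5423 ≈ 260.77 px.

261 px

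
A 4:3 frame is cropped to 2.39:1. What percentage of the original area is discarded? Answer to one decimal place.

44.2%

Going from 4:3 to 2.39:1 means cutting height while keeping width.
Fraction kept = (1.333)/(2.390) ≈ 55.79%, so 44.21% is lost.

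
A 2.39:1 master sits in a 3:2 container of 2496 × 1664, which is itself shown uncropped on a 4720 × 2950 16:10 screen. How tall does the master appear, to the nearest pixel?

2.39:1 in 2496×1664: fills the width, so the master is 2496.00 × 1044.35.
The 3:2 canvas is height-limited in 4720×2950, giving 4425.00 × 2950.00; scale factor 1.7728.
Applying the same ×1.7728: 1044.35 → 1851.46.

1851 px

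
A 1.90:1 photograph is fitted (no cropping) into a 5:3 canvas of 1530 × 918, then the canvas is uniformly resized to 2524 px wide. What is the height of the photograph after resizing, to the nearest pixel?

1328 px

At 1530×918 the photograph is width-limited, so height = 1530 / 1.900 ≈ 805.26 px.
The frame scales by 2524/1530 = 1.6497; 805.26 × 1.6497 ≈ 1328.42 px.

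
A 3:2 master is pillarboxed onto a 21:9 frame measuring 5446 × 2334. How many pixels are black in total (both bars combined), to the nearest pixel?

3:2 (1.500) < 21:9 (2.333), so the master fills the height.
The master is 2334 × 3/2 ≈ 3501.0000 px wide.
Leftover width: 5446 − 3501.0000 = 1945.0000 px.
Bar area = 1945.0000 × 2334 ≈ 4539630 px.

4539630 pixels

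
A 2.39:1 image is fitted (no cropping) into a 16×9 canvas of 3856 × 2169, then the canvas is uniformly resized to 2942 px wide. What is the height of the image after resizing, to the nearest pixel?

In the 3856×2169 frame the image fills the width: height = 3856 / 2.390 ≈ 1613.39 px.
The frame scales by 2942/3856 = 0.7630; 1613.39 × 0.7630 ≈ 1230.96 px.

1231 px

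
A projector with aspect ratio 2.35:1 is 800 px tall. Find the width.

1880 px

Width = 800 × 2.350 = 1880.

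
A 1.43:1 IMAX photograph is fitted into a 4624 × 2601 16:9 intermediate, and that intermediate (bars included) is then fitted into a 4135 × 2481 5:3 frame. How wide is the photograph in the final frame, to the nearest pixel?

3326 px

Inside the 4624×2601 canvas the photograph is height-limited at 3719.43 × 2601.00.
The 16:9 canvas is width-limited in 4135×2481, giving 4135.00 × 2325.94; scale factor 0.8942.
Applying the same ×0.8942: 3719.43 → 3326.09.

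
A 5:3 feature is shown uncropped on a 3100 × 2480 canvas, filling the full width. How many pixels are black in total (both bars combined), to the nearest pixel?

1922000 pixels

That makes the image 1860.0000 px tall (3100 × 3/5).
Leftover height: 2480 − 1860.0000 = 620.0000 px.
Bar area = 620.0000 × 3100 ≈ 1922000 px.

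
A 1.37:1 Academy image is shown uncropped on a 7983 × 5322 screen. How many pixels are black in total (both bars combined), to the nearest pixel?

3682079 pixels

Since 1.370 < 1.500, the image is height-limited.
Content width = 5322 × 1.370 ≈ 7291.1400 px.
Black = 7983 − 7291.1400 = 691.8600 px.
That's 691.8600 × 5322 ≈ 3682079 black pixels.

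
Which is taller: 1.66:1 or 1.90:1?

1.66:1

1.66 and 1.9; 1.9 > 1.66. The smaller width-to-height ratio is the taller frame.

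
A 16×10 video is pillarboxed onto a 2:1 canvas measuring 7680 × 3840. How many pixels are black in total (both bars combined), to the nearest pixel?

5898240 pixels

16×10 (1.600) < 2:1 (2.000), so the video fills the height.
Content width = 3840 × 16/10 ≈ 6144.0000 px.
Leftover width: 7680 − 6144.0000 = 1536.0000 px.
Bar area = 1536.0000 × 3840 ≈ 5898240 px.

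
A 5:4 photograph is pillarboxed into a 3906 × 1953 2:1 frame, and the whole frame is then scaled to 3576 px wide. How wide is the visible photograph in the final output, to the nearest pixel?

In the 3906×1953 frame the photograph fills the height: width = 1953 × 5/4 ≈ 2441.25 px.
The frame scales by 3576/3906 = 0.9155; 2441.25 × 0.9155 ≈ 2235.00 px.

2235 px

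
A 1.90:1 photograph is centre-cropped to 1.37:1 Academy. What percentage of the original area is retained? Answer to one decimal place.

72.1%

The height stays; only width is cut (since 1.37:1 Academy is narrower than 1.90:1).
Area ratio = (1.370)/(1.900) = 72.11% retained.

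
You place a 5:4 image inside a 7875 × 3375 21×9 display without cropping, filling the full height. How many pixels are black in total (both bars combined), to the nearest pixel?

12339844 pixels

That makes the image 4218.7500 px wide (3375 × 5/4).
7875 − 4218.7500 = 3656.2500 px of bars.
Bar area = 3656.2500 × 3375 ≈ 12339844 px.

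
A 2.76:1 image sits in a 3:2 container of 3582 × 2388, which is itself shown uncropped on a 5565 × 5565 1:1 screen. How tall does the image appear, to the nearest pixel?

2016 px

Inside the 3582×2388 canvas the image is width-limited at 3582.00 × 1297.83.
3:2 in 5565×5565: fills the width, so the intermediate becomes 5565.00 × 3710.00 — a scale of ×1.5536.
The image scales with it: height 1297.83 × 1.5536 ≈ 2016.30.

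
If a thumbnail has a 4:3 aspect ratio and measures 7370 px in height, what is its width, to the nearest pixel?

Width = 7370 / 3 × 4 = 9826.67.

9827 px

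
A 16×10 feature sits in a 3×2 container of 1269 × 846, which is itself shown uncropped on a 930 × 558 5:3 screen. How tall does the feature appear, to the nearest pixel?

Inside the 1269×846 canvas the feature is width-limited at 1269.00 × 793.12.
Second fit — the 3×2 canvas into 930×558 spans the height: 837.00 × 558.00 (×0.6596 from 1269×846).
The feature scales with it: height 793.12 × 0.6596 ≈ 523.12.

523 px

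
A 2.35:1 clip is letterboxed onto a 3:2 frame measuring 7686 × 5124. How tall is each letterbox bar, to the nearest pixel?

2.35:1 is wider than 3:2, so it spans the full width.
That makes the image 3270.64 px tall (7686 / 2.350).
Black = 5124 − 3270.64 = 1853.36 px, or 926.68 per bar.

927 px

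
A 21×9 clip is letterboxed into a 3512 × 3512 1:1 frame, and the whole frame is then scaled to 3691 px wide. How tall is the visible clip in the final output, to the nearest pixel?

1582 px

Fitted into 3512×3512, the clip spans the width; its height is 3512 × 9/21 ≈ 1505.14 px.
Resizing to 3691 px wide multiplies everything by 1.0510: 1505.14 → 1581.86 px.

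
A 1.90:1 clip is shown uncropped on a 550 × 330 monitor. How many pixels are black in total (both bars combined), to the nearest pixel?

1.90:1 (1.900) > 5:3 (1.667), so the clip fills the width.
That makes the image 289.4737 px tall (550 / 1.900).
Black = 330 − 289.4737 = 40.5263 px.
Across the 550-px span: 40.5263 × 550 ≈ 22289 px.

22289 pixels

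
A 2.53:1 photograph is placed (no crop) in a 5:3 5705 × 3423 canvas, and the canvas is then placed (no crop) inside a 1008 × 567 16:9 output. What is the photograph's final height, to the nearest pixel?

374 px

First fit — 2.53:1 into 5705×3423 spans the width: 5705.00 × 2254.94.
Second fit — the 5:3 canvas into 1008×567 spans the height: 945.00 × 567.00 (×0.1656 from 5705×3423).
Applying the same ×0.1656: 2254.94 → 373.52.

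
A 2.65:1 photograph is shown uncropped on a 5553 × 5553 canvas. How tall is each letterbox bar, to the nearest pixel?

1729 px

2.65:1 (2.650) > 1:1 (1.000), so the photograph fills the width.
The photograph is 5553 / 2.650 ≈ 2095.47 px tall.
Leftover height: 5553 − 2095.47 = 3457.53 px → 1728.76 each side.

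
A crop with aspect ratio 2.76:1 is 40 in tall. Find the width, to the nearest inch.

110 in

Width = 40 × 2.760 = 110.40.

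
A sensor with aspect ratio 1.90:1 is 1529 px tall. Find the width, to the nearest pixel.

At 1.90:1, 1529 × 1.900 ≈ 2905.10.

2905 px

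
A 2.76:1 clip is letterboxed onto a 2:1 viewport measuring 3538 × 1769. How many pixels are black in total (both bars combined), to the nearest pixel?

2.76:1 (2.760) > 2:1 (2.000), so the clip fills the width.
That makes the image 1281.8841 px tall (3538 / 2.760).
Black = 1769 − 1281.8841 = 487.1159 px.
Across the 3538-px span: 487.1159 × 3538 ≈ 1723416 px.

1723416 pixels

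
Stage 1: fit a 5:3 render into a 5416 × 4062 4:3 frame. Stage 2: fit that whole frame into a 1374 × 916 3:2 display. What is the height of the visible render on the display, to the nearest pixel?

733 px

First fit — 5:3 into 5416×4062 spans the width: 5416.00 × 3249.60.
The 4:3 canvas is height-limited in 1374×916, giving 1221.33 × 916.00; scale factor 0.2255.
So the render's height is 3249.60 × 0.2255 ≈ 732.80.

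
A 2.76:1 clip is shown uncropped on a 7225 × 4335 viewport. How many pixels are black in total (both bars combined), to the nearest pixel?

12407105 pixels

2.76:1 is wider than 5:3, so it spans the full width.
The clip is 7225 / 2.760 ≈ 2617.7536 px tall.
Black = 4335 − 2617.7536 = 1717.2464 px.
That's 1717.2464 × 7225 ≈ 12407105 black pixels.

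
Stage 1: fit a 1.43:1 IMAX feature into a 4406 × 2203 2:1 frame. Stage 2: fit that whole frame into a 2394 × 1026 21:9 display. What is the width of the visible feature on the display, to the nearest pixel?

1467 px

First fit — 1.43:1 IMAX into 4406×2203 spans the height: 3150.29 × 2203.00.
The 2:1 canvas is height-limited in 2394×1026, giving 2052.00 × 1026.00; scale factor 0.4657.
So the feature's width is 3150.29 × 0.4657 ≈ 1467.18.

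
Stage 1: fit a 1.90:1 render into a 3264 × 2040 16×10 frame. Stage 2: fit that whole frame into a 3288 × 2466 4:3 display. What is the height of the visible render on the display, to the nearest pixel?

1731 px

Inside the 3264×2040 canvas the render is width-limited at 3264.00 × 1717.89.
Second fit — the 16×10 canvas into 3288×2466 spans the width: 3288.00 × 2055.00 (×1.0074 from 3264×2040).
So the render's height is 1717.89 × 1.0074 ≈ 1730.53.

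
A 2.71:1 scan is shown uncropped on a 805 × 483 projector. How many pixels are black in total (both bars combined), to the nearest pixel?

149691 pixels

Since 2.710 > 1.667, the scan is width-limited.
Content height = 805 / 2.710 ≈ 297.0480 px.
Black = 483 − 297.0480 = 185.9520 px.
Bar area = 185.9520 × 805 ≈ 149691 px.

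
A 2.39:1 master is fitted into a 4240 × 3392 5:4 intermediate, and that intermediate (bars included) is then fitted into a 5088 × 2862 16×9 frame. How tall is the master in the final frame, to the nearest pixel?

1497 px

First fit — 2.39:1 into 4240×3392 spans the width: 4240.00 × 1774.06.
Second fit — the 5:4 canvas into 5088×2862 spans the height: 3577.50 × 2862.00 (×0.8438 from 4240×3392).
The master scales with it: height 1774.06 × 0.8438 ≈ 1496.86.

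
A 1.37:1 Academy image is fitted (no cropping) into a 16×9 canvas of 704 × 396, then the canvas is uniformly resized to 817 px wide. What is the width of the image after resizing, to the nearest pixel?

630 px

Fitted into 704×396, the image spans the height; its width is 396 × 1.370 ≈ 542.52 px.
Resizing to 817 px wide multiplies everything by 1.1605: 542.52 → 629.60 px.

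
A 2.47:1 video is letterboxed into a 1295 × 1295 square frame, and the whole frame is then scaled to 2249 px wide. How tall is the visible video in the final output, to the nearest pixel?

Fitted into 1295×1295, the video spans the width; its height is 1295 / 2.470 ≈ 524.29 px.
Resizing to 2249 px wide multiplies everything by 1.7367: 524.29 → 910.53 px.

911 px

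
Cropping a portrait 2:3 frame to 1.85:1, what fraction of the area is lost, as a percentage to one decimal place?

64.0%

The width stays; only height is cut (since 1.85:1 is wider than portrait 2:3).
(0.667)/(1.850) ≈ 0.360 of the area survives, leaving 63.96% discarded.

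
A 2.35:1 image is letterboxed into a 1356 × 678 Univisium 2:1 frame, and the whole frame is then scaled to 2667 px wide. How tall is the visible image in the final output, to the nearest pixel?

Fitted into 1356×678, the image spans the width; its height is 1356 / 2.350 ≈ 577.02 px.
The frame scales by 2667/1356 = 1.9668; 577.02 × 1.9668 ≈ 1134.89 px.

1135 px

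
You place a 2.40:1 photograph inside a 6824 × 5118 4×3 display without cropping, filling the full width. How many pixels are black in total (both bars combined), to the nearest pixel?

15522325 pixels

The photograph is 6824 / 2.400 ≈ 2843.3333 px tall.
Leftover height: 5118 − 2843.3333 = 2274.6667 px.
Bar area = 2274.6667 × 6824 ≈ 15522325 px.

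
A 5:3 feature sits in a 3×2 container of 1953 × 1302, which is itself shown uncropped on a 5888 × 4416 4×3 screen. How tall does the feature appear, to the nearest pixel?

First fit — 5:3 into 1953×1302 spans the width: 1953.00 × 1171.80.
The 3×2 canvas is width-limited in 5888×4416, giving 5888.00 × 3925.33; scale factor 3.0148.
Applying the same ×3.0148: 1171.80 → 3532.80.

3533 px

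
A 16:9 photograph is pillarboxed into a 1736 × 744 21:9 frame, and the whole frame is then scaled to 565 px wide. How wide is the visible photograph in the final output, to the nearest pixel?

430 px

Fitted into 1736×744, the photograph spans the height; its width is 744 × 16/9 ≈ 1322.67 px.
Resizing to 565 px wide multiplies everything by 0.3255: 1322.67 → 430.48 px.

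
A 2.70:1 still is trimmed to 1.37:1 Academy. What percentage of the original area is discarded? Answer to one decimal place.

1.37:1 Academy is narrower than 2.70:1, so the crop keeps the full height and trims the width.
(1.370)/(2.700) ≈ 0.507 of the area survives, leaving 49.26% discarded.

49.3%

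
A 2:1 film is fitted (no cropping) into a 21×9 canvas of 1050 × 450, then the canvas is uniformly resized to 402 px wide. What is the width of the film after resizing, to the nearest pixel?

In the 1050×450 frame the film fills the height: width = 450 × 2/1 ≈ 900.00 px.
Scaling 1050 → 402 is ×0.3829, so the width becomes 900.00 × 0.3829 ≈ 344.57 px.

345 px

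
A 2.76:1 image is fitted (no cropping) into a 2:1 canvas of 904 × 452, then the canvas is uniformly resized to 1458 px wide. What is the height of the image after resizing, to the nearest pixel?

In the 904×452 frame the image fills the width: height = 904 / 2.760 ≈ 327.54 px.
Resizing to 1458 px wide multiplies everything by 1.6128: 327.54 → 528.26 px.

528 px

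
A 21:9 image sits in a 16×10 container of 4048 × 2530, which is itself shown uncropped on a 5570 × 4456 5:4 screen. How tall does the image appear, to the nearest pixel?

2387 px

First fit — 21:9 into 4048×2530 spans the width: 4048.00 × 1734.86.
16×10 in 5570×4456: fills the width, so the intermediate becomes 5570.00 × 3481.25 — a scale of ×1.3760.
So the image's height is 1734.86 × 1.3760 ≈ 2387.14.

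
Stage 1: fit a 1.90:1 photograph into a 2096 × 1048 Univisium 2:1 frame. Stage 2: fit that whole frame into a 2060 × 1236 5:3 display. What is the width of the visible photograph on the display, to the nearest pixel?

Inside the 2096×1048 canvas the photograph is height-limited at 1991.20 × 1048.00.
Univisium 2:1 in 2060×1236: fills the width, so the intermediate becomes 2060.00 × 1030.00 — a scale of ×0.9828.
Applying the same ×0.9828: 1991.20 → 1957.00.

1957 px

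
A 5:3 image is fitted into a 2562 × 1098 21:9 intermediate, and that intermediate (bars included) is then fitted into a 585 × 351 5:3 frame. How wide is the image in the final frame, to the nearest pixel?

418 px

5:3 in 2562×1098: fills the height, so the image is 1830.00 × 1098.00.
The 21:9 canvas is width-limited in 585×351, giving 585.00 × 250.71; scale factor 0.2283.
So the image's width is 1830.00 × 0.2283 ≈ 417.86.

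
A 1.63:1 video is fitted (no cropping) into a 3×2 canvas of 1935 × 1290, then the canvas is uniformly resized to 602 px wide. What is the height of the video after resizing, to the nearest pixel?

369 px

Fitted into 1935×1290, the video spans the width; its height is 1935 / 1.630 ≈ 1187.12 px.
Resizing to 602 px wide multiplies everything by 0.3111: 1187.12 → 369.33 px.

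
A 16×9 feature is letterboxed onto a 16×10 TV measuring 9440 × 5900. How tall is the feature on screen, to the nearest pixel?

16×9 is wider than 16×10, so it spans the full width.
Content height = 9440 × 9/16 ≈ 5310.00 px.

5310 px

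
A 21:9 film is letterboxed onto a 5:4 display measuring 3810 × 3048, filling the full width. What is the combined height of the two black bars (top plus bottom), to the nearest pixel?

Content height = 3810 × 9/21 ≈ 1632.86 px.
Black = 3048 − 1632.86 = 1415.14 px.

1415 px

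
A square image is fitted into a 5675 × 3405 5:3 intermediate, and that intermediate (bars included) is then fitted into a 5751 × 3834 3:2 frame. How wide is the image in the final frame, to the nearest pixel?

Inside the 5675×3405 canvas the image is height-limited at 3405.00 × 3405.00.
Second fit — the 5:3 canvas into 5751×3834 spans the width: 5751.00 × 3450.60 (×1.0134 from 5675×3405).
The image scales with it: width 3405.00 × 1.0134 ≈ 3450.60.

3451 px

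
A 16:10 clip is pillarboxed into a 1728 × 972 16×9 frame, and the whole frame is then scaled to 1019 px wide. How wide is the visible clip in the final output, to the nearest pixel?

In the 1728×972 frame the clip fills the height: width = 972 × 16/10 ≈ 1555.20 px.
Resizing to 1019 px wide multiplies everything by 0.5897: 1555.20 → 917.10 px.

917 px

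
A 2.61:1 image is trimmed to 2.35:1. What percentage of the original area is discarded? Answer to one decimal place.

10.0%

Going from 2.61:1 to 2.35:1 means cutting width while keeping height.
(2.350)/(2.610) ≈ 0.900 of the area survives, leaving 9.96% discarded.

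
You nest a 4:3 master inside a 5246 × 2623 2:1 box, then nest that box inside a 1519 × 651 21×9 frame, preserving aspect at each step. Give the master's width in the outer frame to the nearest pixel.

Inside the 5246×2623 canvas the master is height-limited at 3497.33 × 2623.00.
The 2:1 canvas is height-limited in 1519×651, giving 1302.00 × 651.00; scale factor 0.2482.
So the master's width is 3497.33 × 0.2482 ≈ 868.00.

868 px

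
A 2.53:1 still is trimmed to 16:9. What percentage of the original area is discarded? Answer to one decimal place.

29.7%

The height stays; only width is cut (since 16:9 is narrower than 2.53:1).
Area ratio = (1.778)/(2.530) = 70.27%; the remaining 29.73% is cropped out.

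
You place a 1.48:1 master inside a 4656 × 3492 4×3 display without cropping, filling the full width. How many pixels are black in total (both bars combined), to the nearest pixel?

1611228 pixels

Content height = 4656 / 1.480 ≈ 3145.9459 px.
Black = 3492 − 3145.9459 = 346.0541 px.
Bar area = 346.0541 × 4656 ≈ 1611228 px.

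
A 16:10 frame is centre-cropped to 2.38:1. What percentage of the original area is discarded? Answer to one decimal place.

2.38:1 is wider than 16:10, so the crop keeps the full width and trims the height.
Fraction kept = (1.600)/(2.380) ≈ 67.23%, so 32.77% is lost.

32.8%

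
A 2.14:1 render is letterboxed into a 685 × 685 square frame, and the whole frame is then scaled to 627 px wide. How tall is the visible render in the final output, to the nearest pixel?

Fitted into 685×685, the render spans the width; its height is 685 / 2.140 ≈ 320.09 px.
The frame scales by 627/685 = 0.9153; 320.09 × 0.9153 ≈ 292.99 px.

293 px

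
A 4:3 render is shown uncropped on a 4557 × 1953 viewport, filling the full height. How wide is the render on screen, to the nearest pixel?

2604 px

The render is 1953 × 4/3 ≈ 2604.00 px wide.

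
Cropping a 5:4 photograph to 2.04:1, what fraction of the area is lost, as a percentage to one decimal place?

The width stays; only height is cut (since 2.04:1 is wider than 5:4).
Area ratio = (1.250)/(2.040) = 61.27%; the remaining 38.73% is cropped out.

38.7%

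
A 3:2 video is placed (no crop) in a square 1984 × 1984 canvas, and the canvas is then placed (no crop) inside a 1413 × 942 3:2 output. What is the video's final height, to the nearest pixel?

3:2 in 1984×1984: fills the width, so the video is 1984.00 × 1322.67.
The square canvas is height-limited in 1413×942, giving 942.00 × 942.00; scale factor 0.4748.
The video scales with it: height 1322.67 × 0.4748 ≈ 628.00.

628 px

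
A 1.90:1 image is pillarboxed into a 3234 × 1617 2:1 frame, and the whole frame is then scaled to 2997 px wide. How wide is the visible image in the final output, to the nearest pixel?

2847 px

At 3234×1617 the image is height-limited, so width = 1617 × 1.900 ≈ 3072.30 px.
Scaling 3234 → 2997 is ×0.9267, so the width becomes 3072.30 × 0.9267 ≈ 2847.15 px.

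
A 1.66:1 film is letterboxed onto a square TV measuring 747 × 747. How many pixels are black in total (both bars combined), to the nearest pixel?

221859 pixels

Since 1.660 > 1.000, the film is width-limited.
The film is 747 / 1.660 ≈ 450.0000 px tall.
Leftover height: 747 − 450.0000 = 297.0000 px.
Across the 747-px span: 297.0000 × 747 ≈ 221859 px.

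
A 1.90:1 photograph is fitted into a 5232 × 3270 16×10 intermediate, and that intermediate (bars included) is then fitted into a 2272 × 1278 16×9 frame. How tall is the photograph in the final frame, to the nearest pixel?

1076 px

1.90:1 in 5232×3270: fills the width, so the photograph is 5232.00 × 2753.68.
The 16×10 canvas is height-limited in 2272×1278, giving 2044.80 × 1278.00; scale factor 0.3908.
Applying the same ×0.3908: 2753.68 → 1076.21.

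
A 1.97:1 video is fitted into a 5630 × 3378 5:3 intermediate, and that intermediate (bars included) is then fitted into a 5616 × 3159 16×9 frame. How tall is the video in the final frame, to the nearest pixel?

2673 px

1.97:1 in 5630×3378: fills the width, so the video is 5630.00 × 2857.87.
Second fit — the 5:3 canvas into 5616×3159 spans the height: 5265.00 × 3159.00 (×0.9352 from 5630×3378).
Applying the same ×0.9352: 2857.87 → 2672.59.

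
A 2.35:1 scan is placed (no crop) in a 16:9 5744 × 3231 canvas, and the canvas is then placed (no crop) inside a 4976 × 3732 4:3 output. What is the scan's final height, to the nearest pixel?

2117 px

2.35:1 in 5744×3231: fills the width, so the scan is 5744.00 × 2444.26.
16:9 in 4976×3732: fills the width, so the intermediate becomes 4976.00 × 2799.00 — a scale of ×0.8663.
The scan scales with it: height 2444.26 × 0.8663 ≈ 2117.45.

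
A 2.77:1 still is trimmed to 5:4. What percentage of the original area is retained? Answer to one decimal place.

45.1%

5:4 is narrower than 2.77:1, so the crop keeps the full height and trims the width.
(1.250)/(2.770) ≈ 0.451 of the area survives.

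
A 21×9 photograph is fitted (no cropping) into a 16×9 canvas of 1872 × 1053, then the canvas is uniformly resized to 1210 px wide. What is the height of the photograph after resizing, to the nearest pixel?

Fitted into 1872×1053, the photograph spans the width; its height is 1872 × 9/21 ≈ 802.29 px.
The frame scales by 1210/1872 = 0.6464; 802.29 × 0.6464 ≈ 518.57 px.

519 px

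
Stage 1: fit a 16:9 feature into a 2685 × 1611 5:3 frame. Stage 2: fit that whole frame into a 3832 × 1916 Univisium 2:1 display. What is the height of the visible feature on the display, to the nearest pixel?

First fit — 16:9 into 2685×1611 spans the width: 2685.00 × 1510.31.
Second fit — the 5:3 canvas into 3832×1916 spans the height: 3193.33 × 1916.00 (×1.1893 from 2685×1611).
So the feature's height is 1510.31 × 1.1893 ≈ 1796.25.

1796 px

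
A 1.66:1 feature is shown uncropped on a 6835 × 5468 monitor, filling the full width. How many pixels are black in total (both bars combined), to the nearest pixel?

9230873 pixels

The feature is 6835 / 1.660 ≈ 4117.4699 px tall.
Black = 5468 − 4117.4699 = 1350.5301 px.
Across the 6835-px span: 1350.5301 × 6835 ≈ 9230873 px.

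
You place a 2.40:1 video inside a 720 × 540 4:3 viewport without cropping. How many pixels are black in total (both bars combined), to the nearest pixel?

2.40:1 is wider than 4:3, so it spans the full width.
That makes the image 300.0000 px tall (720 / 2.400).
Black = 540 − 300.0000 = 240.0000 px.
Bar area = 240.0000 × 720 ≈ 172800 px.

172800 pixels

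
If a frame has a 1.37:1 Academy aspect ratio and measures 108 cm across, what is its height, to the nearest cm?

At 1.37:1 Academy, 108 / 1.370 ≈ 78.83.

79 cm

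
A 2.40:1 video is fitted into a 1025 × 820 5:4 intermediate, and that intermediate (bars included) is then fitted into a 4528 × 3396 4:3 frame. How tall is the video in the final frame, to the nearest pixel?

1769 px

2.40:1 in 1025×820: fills the width, so the video is 1025.00 × 427.08.
Second fit — the 5:4 canvas into 4528×3396 spans the height: 4245.00 × 3396.00 (×4.1415 from 1025×820).
The video scales with it: height 427.08 × 4.1415 ≈ 1768.75.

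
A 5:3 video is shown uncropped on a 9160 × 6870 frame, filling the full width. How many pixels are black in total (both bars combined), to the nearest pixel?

Content height = 9160 × 3/5 ≈ 5496.0000 px.
6870 − 5496.0000 = 1374.0000 px of bars.
Across the 9160-px span: 1374.0000 × 9160 ≈ 12585840 px.

12585840 pixels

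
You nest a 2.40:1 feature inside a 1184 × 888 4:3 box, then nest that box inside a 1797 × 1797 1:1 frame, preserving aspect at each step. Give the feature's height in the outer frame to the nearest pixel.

Inside the 1184×888 canvas the feature is width-limited at 1184.00 × 493.33.
Second fit — the 4:3 canvas into 1797×1797 spans the width: 1797.00 × 1347.75 (×1.5177 from 1184×888).
The feature scales with it: height 493.33 × 1.5177 ≈ 748.75.

749 px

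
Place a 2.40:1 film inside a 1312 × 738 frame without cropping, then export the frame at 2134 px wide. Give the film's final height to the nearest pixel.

At 1312×738 the film is width-limited, so height = 1312 / 2.400 ≈ 546.67 px.
The frame scales by 2134/1312 = 1.6265; 546.67 × 1.6265 ≈ 889.17 px.

889 px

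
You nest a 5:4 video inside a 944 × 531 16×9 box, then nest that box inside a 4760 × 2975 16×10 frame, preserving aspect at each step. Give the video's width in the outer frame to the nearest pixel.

5:4 in 944×531: fills the height, so the video is 663.75 × 531.00.
The 16×9 canvas is width-limited in 4760×2975, giving 4760.00 × 2677.50; scale factor 5.0424.
So the video's width is 663.75 × 5.0424 ≈ 3346.88.

3347 px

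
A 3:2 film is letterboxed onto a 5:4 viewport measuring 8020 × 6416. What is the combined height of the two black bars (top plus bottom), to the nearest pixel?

Since 1.500 > 1.250, the film is width-limited.
The film is 8020 × 2/3 ≈ 5346.67 px tall.
Black = 6416 − 5346.67 = 1069.33 px.

1069 px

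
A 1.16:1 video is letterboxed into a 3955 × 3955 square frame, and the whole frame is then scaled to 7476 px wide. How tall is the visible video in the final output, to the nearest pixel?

6445 px

In the 3955×3955 frame the video fills the width: height = 3955 / 1.160 ≈ 3409.48 px.
Resizing to 7476 px wide multiplies everything by 1.8903: 3409.48 → 6444.83 px.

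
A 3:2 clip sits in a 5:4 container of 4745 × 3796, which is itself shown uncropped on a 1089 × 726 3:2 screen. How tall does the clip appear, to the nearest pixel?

3:2 in 4745×3796: fills the width, so the clip is 4745.00 × 3163.33.
The 5:4 canvas is height-limited in 1089×726, giving 907.50 × 726.00; scale factor 0.1913.
Applying the same ×0.1913: 3163.33 → 605.00.

605 px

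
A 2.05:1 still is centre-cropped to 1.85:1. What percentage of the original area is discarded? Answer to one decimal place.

9.8%

Going from 2.05:1 to 1.85:1 means cutting width while keeping height.
Fraction kept = (1.850)/(2.050) ≈ 90.24%, so 9.76% is lost.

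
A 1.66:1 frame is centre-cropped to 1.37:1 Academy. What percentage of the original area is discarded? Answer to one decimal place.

17.5%

The height stays; only width is cut (since 1.37:1 Academy is narrower than 1.66:1).
Fraction kept = (1.370)/(1.660) ≈ 82.53%, so 17.47% is lost.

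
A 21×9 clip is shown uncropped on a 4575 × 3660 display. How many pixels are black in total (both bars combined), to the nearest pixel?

21×9 (2.333) > 5:4 (1.250), so the clip fills the width.
Content height = 4575 × 9/21 ≈ 1960.7143 px.
Leftover height: 3660 − 1960.7143 = 1699.2857 px.
Across the 4575-px span: 1699.2857 × 4575 ≈ 7774232 px.

7774232 pixels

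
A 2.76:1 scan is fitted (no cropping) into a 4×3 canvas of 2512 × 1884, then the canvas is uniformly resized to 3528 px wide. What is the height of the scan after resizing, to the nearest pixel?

1278 px

In the 2512×1884 frame the scan fills the width: height = 2512 / 2.760 ≈ 910.14 px.
The frame scales by 3528/2512 = 1.4045; 910.14 × 1.4045 ≈ 1278.26 px.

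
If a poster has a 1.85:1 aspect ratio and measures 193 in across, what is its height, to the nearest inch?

193 / 1.850 = 104.32.

104 in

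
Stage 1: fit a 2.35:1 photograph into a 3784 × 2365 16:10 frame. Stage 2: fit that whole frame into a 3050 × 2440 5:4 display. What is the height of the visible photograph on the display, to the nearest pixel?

Inside the 3784×2365 canvas the photograph is width-limited at 3784.00 × 1610.21.
The 16:10 canvas is width-limited in 3050×2440, giving 3050.00 × 1906.25; scale factor 0.8060.
Applying the same ×0.8060: 1610.21 → 1297.87.

1298 px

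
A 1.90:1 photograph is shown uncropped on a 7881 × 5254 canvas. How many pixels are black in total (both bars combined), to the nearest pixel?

1.90:1 is wider than 3:2, so it spans the full width.
The photograph is 7881 / 1.900 ≈ 4147.8947 px tall.
5254 − 4147.8947 = 1106.1053 px of bars.
Bar area = 1106.1053 × 7881 ≈ 8717216 px.

8717216 pixels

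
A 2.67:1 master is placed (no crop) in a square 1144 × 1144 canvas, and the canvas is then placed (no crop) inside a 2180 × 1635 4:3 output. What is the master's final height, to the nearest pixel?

Inside the 1144×1144 canvas the master is width-limited at 1144.00 × 428.46.
The square canvas is height-limited in 2180×1635, giving 1635.00 × 1635.00; scale factor 1.4292.
The master scales with it: height 428.46 × 1.4292 ≈ 612.36.

612 px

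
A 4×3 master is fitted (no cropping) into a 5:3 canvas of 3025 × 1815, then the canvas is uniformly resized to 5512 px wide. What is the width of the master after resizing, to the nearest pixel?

In the 3025×1815 frame the master fills the height: width = 1815 × 4/3 ≈ 2420.00 px.
The frame scales by 5512/3025 = 1.8221; 2420.00 × 1.8221 ≈ 4409.60 px.

4410 px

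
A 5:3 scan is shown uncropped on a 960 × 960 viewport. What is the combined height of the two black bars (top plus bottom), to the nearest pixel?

5:3 (1.667) > 1:1 (1.000), so the scan fills the width.
That makes the image 576.00 px tall (960 × 3/5).
960 − 576.00 = 384.00 px of bars.

384 px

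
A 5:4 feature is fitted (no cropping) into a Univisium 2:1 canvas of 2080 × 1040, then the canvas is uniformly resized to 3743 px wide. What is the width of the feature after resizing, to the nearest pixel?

Fitted into 2080×1040, the feature spans the height; its width is 1040 × 5/4 ≈ 1300.00 px.
The frame scales by 3743/2080 = 1.7995; 1300.00 × 1.7995 ≈ 2339.38 px.

2339 px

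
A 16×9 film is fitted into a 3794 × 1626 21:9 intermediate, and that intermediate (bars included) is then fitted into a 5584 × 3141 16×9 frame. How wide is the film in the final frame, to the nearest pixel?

Inside the 3794×1626 canvas the film is height-limited at 2890.67 × 1626.00.
The 21:9 canvas is width-limited in 5584×3141, giving 5584.00 × 2393.14; scale factor 1.4718.
Applying the same ×1.4718: 2890.67 → 4254.48.

4254 px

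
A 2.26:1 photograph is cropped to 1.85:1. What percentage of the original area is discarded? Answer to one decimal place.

18.1%

The height stays; only width is cut (since 1.85:1 is narrower than 2.26:1).
(1.850)/(2.260) ≈ 0.819 of the area survives, leaving 18.14% discarded.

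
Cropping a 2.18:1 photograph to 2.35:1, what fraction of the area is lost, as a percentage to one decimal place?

7.2%

The width stays; only height is cut (since 2.35:1 is wider than 2.18:1).
Area ratio = (2.180)/(2.350) = 92.77%; the remaining 7.23% is cropped out.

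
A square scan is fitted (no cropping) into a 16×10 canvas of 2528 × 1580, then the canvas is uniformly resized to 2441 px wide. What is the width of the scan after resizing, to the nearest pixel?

1526 px

At 2528×1580 the scan is height-limited, so width = 1580 × 1/1 ≈ 1580.00 px.
Resizing to 2441 px wide multiplies everything by 0.9656: 1580.00 → 1525.62 px.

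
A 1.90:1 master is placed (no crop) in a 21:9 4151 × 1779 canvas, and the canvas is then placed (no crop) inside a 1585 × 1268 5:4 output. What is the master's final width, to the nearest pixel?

First fit — 1.90:1 into 4151×1779 spans the height: 3380.10 × 1779.00.
21:9 in 1585×1268: fills the width, so the intermediate becomes 1585.00 × 679.29 — a scale of ×0.3818.
The master scales with it: width 3380.10 × 0.3818 ≈ 1290.64.

1291 px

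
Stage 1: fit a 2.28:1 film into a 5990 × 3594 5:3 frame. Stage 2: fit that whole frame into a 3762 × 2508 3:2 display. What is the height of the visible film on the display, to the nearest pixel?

First fit — 2.28:1 into 5990×3594 spans the width: 5990.00 × 2627.19.
Second fit — the 5:3 canvas into 3762×2508 spans the width: 3762.00 × 2257.20 (×0.6280 from 5990×3594).
So the film's height is 2627.19 × 0.6280 ≈ 1650.00.

1650 px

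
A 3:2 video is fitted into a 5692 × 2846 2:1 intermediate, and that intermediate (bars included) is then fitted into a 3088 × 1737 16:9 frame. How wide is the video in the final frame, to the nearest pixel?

3:2 in 5692×2846: fills the height, so the video is 4269.00 × 2846.00.
Second fit — the 2:1 canvas into 3088×1737 spans the width: 3088.00 × 1544.00 (×0.5425 from 5692×2846).
The video scales with it: width 4269.00 × 0.5425 ≈ 2316.00.

2316 px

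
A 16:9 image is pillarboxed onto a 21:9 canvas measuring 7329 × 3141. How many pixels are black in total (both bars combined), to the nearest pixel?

16:9 (1.778) < 21:9 (2.333), so the image fills the height.
That makes the image 5584.0000 px wide (3141 × 16/9).
Leftover width: 7329 − 5584.0000 = 1745.0000 px.
That's 1745.0000 × 3141 ≈ 5481045 black pixels.

5481045 pixels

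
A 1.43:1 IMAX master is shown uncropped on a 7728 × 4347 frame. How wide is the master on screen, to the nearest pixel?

Since 1.430 < 1.778, the master is height-limited.
That makes the image 6216.21 px wide (4347 × 1.430).

6216 px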